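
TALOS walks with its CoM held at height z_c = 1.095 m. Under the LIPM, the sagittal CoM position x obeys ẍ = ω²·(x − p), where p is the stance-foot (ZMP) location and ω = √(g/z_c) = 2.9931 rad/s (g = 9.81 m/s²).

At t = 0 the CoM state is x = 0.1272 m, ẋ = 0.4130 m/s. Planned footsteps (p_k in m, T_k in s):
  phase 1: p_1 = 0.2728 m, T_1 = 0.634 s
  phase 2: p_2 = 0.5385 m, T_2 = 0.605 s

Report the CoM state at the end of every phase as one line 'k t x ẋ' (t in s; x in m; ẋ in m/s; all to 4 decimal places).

phase 1: p=0.2728, T=0.634, ωT=1.897625, cosh=3.409981, sinh=3.260056; start (x,ẋ)=(0.127200, 0.413000) → end (x,ẋ)=(0.226143, -0.012395)
phase 2: p=0.5385, T=0.605, ωT=1.810825, cosh=3.139506, sinh=2.975987; start (x,ẋ)=(0.226143, -0.012395) → end (x,ẋ)=(-0.454473, -2.821217)

1 0.6340 0.2261 -0.0124
2 1.2390 -0.4545 -2.8212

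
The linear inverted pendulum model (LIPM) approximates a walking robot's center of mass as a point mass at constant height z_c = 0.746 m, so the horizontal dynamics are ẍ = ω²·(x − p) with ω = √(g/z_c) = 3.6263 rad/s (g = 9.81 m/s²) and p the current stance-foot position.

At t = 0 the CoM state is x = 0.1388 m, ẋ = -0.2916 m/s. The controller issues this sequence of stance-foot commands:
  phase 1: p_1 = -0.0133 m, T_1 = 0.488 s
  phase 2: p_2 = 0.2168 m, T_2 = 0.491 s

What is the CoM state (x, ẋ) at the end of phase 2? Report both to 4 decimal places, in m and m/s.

phase 1: p=-0.0133, T=0.488, ωT=1.769634, cosh=3.019551, sinh=2.849156; start (x,ẋ)=(0.138800, -0.291600) → end (x,ẋ)=(0.216866, 0.690980)
phase 2: p=0.2168, T=0.491, ωT=1.780513, cosh=3.050726, sinh=2.882175; start (x,ẋ)=(0.216866, 0.690980) → end (x,ẋ)=(0.766190, 2.108679)

x = 0.7662, ẋ = 2.1087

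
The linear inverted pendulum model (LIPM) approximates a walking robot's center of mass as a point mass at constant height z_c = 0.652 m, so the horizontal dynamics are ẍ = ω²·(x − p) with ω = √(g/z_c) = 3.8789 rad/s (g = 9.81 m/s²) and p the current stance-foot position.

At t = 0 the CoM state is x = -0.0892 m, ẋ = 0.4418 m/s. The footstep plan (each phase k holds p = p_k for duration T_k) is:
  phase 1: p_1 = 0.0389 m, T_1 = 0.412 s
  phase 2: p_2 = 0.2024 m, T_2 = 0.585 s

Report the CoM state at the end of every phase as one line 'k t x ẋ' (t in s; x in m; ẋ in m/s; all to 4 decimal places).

1 0.4120 -0.0207 -0.0412
2 0.9970 -0.9387 -4.3410

phase 1: p=0.0389, T=0.412, ωT=1.598107, cosh=2.572972, sinh=2.370693; start (x,ẋ)=(-0.089200, 0.441800) → end (x,ẋ)=(-0.020680, -0.041228)
phase 2: p=0.2024, T=0.585, ωT=2.269156, cosh=4.887320, sinh=4.783920; start (x,ẋ)=(-0.020680, -0.041228) → end (x,ẋ)=(-0.938710, -4.341041)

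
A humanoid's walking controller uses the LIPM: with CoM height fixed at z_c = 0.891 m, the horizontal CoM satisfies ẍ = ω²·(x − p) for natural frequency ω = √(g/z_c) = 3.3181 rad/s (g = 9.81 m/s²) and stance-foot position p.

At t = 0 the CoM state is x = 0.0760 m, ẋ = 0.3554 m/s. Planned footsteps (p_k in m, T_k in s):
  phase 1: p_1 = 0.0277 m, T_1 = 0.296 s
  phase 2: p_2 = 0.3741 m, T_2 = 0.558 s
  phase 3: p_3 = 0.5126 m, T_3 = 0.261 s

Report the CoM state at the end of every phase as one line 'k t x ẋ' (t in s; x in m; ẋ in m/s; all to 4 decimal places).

1 0.2960 0.2242 0.7250
2 0.8540 0.5636 0.8206
3 1.1150 0.8259 1.3135

phase 1: p=0.0277, T=0.296, ωT=0.982158, cosh=1.522357, sinh=1.147855; start (x,ẋ)=(0.076000, 0.355400) → end (x,ẋ)=(0.224176, 0.725006)
phase 2: p=0.3741, T=0.558, ωT=1.851500, cosh=3.263183, sinh=3.106182; start (x,ẋ)=(0.224176, 0.725006) → end (x,ẋ)=(0.563572, 0.820616)
phase 3: p=0.5126, T=0.261, ωT=0.866024, cosh=1.399030, sinh=0.978410; start (x,ẋ)=(0.563572, 0.820616) → end (x,ẋ)=(0.825886, 1.313544)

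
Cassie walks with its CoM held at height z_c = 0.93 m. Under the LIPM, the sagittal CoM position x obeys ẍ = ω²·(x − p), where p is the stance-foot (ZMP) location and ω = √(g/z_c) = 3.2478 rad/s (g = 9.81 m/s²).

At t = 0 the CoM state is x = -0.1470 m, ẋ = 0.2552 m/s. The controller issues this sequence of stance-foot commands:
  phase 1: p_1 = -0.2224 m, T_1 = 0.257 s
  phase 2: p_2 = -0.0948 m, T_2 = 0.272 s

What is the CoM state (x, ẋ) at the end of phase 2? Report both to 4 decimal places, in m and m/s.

x = 0.1533, ẋ = 0.9790

phase 1: p=-0.2224, T=0.257, ωT=0.834685, cosh=1.369049, sinh=0.935038; start (x,ẋ)=(-0.147000, 0.255200) → end (x,ẋ)=(-0.045702, 0.578357)
phase 2: p=-0.0948, T=0.272, ωT=0.883402, cosh=1.416244, sinh=1.002870; start (x,ẋ)=(-0.045702, 0.578357) → end (x,ẋ)=(0.153323, 0.979014)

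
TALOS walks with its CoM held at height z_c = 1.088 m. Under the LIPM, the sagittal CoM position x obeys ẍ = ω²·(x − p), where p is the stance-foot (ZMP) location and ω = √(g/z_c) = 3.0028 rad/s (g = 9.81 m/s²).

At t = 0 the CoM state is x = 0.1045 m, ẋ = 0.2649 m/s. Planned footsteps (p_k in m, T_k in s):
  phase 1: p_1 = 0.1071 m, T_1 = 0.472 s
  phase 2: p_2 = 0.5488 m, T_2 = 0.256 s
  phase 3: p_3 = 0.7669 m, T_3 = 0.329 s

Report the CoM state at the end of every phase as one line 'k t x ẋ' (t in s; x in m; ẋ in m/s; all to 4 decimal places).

phase 1: p=0.1071, T=0.472, ωT=1.417322, cosh=2.184208, sinh=1.941846; start (x,ẋ)=(0.104500, 0.264900) → end (x,ẋ)=(0.272726, 0.563436)
phase 2: p=0.5488, T=0.256, ωT=0.768717, cosh=1.310302, sinh=0.846695; start (x,ẋ)=(0.272726, 0.563436) → end (x,ẋ)=(0.345931, 0.036367)
phase 3: p=0.7669, T=0.329, ωT=0.987921, cosh=1.528998, sinh=1.156648; start (x,ẋ)=(0.345931, 0.036367) → end (x,ẋ)=(0.137247, -1.406497)

1 0.4720 0.2727 0.5634
2 0.7280 0.3459 0.0364
3 1.0570 0.1372 -1.4065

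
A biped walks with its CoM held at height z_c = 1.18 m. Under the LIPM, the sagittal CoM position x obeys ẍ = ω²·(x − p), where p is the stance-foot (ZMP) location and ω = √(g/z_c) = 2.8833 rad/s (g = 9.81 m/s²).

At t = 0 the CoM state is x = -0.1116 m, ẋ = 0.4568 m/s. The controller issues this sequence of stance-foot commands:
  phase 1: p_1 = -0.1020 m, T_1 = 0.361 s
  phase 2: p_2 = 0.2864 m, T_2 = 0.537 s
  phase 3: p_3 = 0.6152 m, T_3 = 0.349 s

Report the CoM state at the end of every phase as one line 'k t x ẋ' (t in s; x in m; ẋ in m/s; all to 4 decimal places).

1 0.3610 0.0790 0.6931
2 0.8980 0.3165 0.3613
3 1.2470 0.3005 -0.4603

phase 1: p=-0.1020, T=0.361, ωT=1.040871, cosh=1.592415, sinh=1.239268; start (x,ẋ)=(-0.111600, 0.456800) → end (x,ẋ)=(0.079050, 0.693113)
phase 2: p=0.2864, T=0.537, ωT=1.548332, cosh=2.458110, sinh=2.245508; start (x,ẋ)=(0.079050, 0.693113) → end (x,ẋ)=(0.316504, 0.361262)
phase 3: p=0.6152, T=0.349, ωT=1.006272, cosh=1.550482, sinh=1.184902; start (x,ẋ)=(0.316504, 0.361262) → end (x,ẋ)=(0.300540, -0.460342)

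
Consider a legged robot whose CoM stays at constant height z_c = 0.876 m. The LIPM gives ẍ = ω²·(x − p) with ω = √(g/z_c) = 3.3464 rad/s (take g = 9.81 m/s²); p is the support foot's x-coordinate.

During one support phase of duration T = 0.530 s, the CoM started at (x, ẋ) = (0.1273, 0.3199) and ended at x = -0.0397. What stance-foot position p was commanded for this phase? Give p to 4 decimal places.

ωT = 3.3464·0.530 = 1.773592; cosh(ωT) = 3.030851, sinh(ωT) = 2.861129
x(T) = p + (x₀−p)·cosh(ωT) + (ẋ₀/ω)·sinh(ωT) ⇒ p·(1 − cosh) = x(T) − x₀·cosh − (ẋ₀/ω)·sinh
numerator   = -0.0397 − (0.1273)·3.030851 − (0.3199/3.3464)·2.861129 = -0.699038
denominator = 1 − 3.030851 = -2.030851
p = -0.699038 / -2.030851 = 0.3442

p = 0.3442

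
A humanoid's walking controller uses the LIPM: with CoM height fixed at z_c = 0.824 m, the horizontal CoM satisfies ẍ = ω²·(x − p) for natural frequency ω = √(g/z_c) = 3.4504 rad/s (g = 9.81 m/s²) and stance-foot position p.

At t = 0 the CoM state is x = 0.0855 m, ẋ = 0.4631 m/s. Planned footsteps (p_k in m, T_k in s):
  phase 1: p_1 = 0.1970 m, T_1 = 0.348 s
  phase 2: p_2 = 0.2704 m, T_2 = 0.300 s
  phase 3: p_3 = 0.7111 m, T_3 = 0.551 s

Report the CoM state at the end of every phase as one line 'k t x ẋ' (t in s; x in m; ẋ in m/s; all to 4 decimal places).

phase 1: p=0.1970, T=0.348, ωT=1.200739, cosh=1.811772, sinh=1.510800; start (x,ẋ)=(0.085500, 0.463100) → end (x,ẋ)=(0.197761, 0.257797)
phase 2: p=0.2704, T=0.300, ωT=1.035120, cosh=1.585314, sinh=1.230130; start (x,ẋ)=(0.197761, 0.257797) → end (x,ẋ)=(0.247154, 0.100379)
phase 3: p=0.7111, T=0.551, ωT=1.901170, cosh=3.421559, sinh=3.272165; start (x,ẋ)=(0.247154, 0.100379) → end (x,ẋ)=(-0.781123, -4.894620)

1 0.3480 0.1978 0.2578
2 0.6480 0.2472 0.1004
3 1.1990 -0.7811 -4.8946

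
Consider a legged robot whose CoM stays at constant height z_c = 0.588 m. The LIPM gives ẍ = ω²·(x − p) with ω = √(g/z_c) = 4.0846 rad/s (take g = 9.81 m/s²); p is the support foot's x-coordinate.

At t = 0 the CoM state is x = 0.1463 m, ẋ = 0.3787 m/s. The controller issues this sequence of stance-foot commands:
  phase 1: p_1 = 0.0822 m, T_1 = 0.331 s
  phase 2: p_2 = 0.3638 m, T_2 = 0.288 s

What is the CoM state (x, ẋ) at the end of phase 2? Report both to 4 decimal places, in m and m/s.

phase 1: p=0.0822, T=0.331, ωT=1.352003, cosh=2.061940, sinh=1.803218; start (x,ẋ)=(0.146300, 0.378700) → end (x,ẋ)=(0.381554, 1.252980)
phase 2: p=0.3638, T=0.288, ωT=1.176365, cosh=1.775482, sinh=1.467084; start (x,ẋ)=(0.381554, 1.252980) → end (x,ẋ)=(0.845361, 2.331034)

x = 0.8454, ẋ = 2.3310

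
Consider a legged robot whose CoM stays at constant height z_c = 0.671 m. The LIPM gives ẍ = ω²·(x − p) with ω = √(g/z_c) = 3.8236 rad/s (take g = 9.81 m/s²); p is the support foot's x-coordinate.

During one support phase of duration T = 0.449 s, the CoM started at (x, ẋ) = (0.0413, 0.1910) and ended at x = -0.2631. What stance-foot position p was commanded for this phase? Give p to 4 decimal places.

p = 0.2756

ωT = 3.8236·0.449 = 1.716796; cosh(ωT) = 2.873154, sinh(ωT) = 2.693513
x(T) = p + (x₀−p)·cosh(ωT) + (ẋ₀/ω)·sinh(ωT) ⇒ p·(1 − cosh) = x(T) − x₀·cosh − (ẋ₀/ω)·sinh
numerator   = -0.2631 − (0.0413)·2.873154 − (0.1910/3.8236)·2.693513 = -0.516310
denominator = 1 − 2.873154 = -1.873154
p = -0.516310 / -1.873154 = 0.2756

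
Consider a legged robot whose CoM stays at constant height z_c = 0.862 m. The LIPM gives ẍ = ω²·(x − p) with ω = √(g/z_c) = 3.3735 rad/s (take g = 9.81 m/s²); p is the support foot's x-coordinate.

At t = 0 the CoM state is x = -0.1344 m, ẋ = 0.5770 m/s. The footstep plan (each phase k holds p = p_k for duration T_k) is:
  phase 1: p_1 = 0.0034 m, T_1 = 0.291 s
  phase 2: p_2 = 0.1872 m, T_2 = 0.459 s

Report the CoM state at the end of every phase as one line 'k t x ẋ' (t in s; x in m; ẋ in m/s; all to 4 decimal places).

phase 1: p=0.0034, T=0.291, ωT=0.981688, cosh=1.521818, sinh=1.147141; start (x,ẋ)=(-0.134400, 0.577000) → end (x,ẋ)=(-0.010101, 0.344820)
phase 2: p=0.1872, T=0.459, ωT=1.548436, cosh=2.458345, sinh=2.245765; start (x,ẋ)=(-0.010101, 0.344820) → end (x,ẋ)=(-0.068284, -0.647082)

1 0.2910 -0.0101 0.3448
2 0.7500 -0.0683 -0.6471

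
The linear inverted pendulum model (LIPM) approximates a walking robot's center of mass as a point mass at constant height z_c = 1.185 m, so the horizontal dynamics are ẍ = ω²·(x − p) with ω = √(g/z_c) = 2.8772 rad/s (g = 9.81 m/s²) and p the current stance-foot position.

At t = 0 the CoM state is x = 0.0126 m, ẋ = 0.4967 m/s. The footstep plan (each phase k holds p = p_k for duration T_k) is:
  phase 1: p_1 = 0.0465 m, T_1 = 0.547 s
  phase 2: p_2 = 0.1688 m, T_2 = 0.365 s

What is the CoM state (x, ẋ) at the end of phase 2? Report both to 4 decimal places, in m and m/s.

phase 1: p=0.0465, T=0.547, ωT=1.573828, cosh=2.516168, sinh=2.308918; start (x,ẋ)=(0.012600, 0.496700) → end (x,ẋ)=(0.359798, 1.024575)
phase 2: p=0.1688, T=0.365, ωT=1.050178, cosh=1.604018, sinh=1.254142; start (x,ẋ)=(0.359798, 1.024575) → end (x,ẋ)=(0.921765, 2.332636)

x = 0.9218, ẋ = 2.3326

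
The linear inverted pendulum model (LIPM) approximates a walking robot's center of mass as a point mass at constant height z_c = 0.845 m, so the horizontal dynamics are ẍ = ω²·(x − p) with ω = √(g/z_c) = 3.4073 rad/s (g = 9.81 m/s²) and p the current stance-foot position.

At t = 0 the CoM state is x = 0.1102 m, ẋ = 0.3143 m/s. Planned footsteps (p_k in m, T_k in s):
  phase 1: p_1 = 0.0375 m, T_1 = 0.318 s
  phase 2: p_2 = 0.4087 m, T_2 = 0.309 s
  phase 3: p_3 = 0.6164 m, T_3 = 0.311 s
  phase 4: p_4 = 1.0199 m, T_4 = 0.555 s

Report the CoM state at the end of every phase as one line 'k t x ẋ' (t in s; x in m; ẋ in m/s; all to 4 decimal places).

phase 1: p=0.0375, T=0.318, ωT=1.083521, cosh=1.646735, sinh=1.308333; start (x,ẋ)=(0.110200, 0.314300) → end (x,ẋ)=(0.277902, 0.841657)
phase 2: p=0.4087, T=0.309, ωT=1.052856, cosh=1.607382, sinh=1.258442; start (x,ẋ)=(0.277902, 0.841657) → end (x,ẋ)=(0.509313, 0.792017)
phase 3: p=0.6164, T=0.311, ωT=1.059670, cosh=1.615995, sinh=1.269425; start (x,ẋ)=(0.509313, 0.792017) → end (x,ẋ)=(0.738422, 0.816712)
phase 4: p=1.0199, T=0.555, ωT=1.891052, cosh=3.388623, sinh=3.237710; start (x,ẋ)=(0.738422, 0.816712) → end (x,ẋ)=(0.842141, -0.337690)

1 0.3180 0.2779 0.8417
2 0.6270 0.5093 0.7920
3 0.9380 0.7384 0.8167
4 1.4930 0.8421 -0.3377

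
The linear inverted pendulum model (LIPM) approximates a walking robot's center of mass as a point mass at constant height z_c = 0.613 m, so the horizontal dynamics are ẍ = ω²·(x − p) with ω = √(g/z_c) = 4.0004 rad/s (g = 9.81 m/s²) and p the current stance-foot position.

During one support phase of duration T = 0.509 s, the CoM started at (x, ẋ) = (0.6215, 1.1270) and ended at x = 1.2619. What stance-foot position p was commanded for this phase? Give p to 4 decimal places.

ωT = 4.0004·0.509 = 2.036204; cosh(ωT) = 3.895996, sinh(ωT) = 3.765472
x(T) = p + (x₀−p)·cosh(ωT) + (ẋ₀/ω)·sinh(ωT) ⇒ p·(1 − cosh) = x(T) − x₀·cosh − (ẋ₀/ω)·sinh
numerator   = 1.2619 − (0.6215)·3.895996 − (1.1270/4.0004)·3.765472 = -2.220277
denominator = 1 − 3.895996 = -2.895996
p = -2.220277 / -2.895996 = 0.7667

p = 0.7667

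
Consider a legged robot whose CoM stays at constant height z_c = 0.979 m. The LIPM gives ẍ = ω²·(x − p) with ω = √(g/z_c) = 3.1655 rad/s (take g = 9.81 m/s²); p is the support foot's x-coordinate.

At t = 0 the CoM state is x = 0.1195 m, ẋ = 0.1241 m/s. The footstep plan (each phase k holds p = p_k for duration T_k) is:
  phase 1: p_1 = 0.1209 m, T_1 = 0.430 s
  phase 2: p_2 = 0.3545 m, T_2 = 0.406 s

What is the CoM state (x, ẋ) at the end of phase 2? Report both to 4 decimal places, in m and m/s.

x = 0.1650, ẋ = -0.3861

phase 1: p=0.1209, T=0.430, ωT=1.361165, cosh=2.078548, sinh=1.822187; start (x,ẋ)=(0.119500, 0.124100) → end (x,ẋ)=(0.189427, 0.249872)
phase 2: p=0.3545, T=0.406, ωT=1.285193, cosh=1.945981, sinh=1.669384; start (x,ẋ)=(0.189427, 0.249872) → end (x,ẋ)=(0.165046, -0.386071)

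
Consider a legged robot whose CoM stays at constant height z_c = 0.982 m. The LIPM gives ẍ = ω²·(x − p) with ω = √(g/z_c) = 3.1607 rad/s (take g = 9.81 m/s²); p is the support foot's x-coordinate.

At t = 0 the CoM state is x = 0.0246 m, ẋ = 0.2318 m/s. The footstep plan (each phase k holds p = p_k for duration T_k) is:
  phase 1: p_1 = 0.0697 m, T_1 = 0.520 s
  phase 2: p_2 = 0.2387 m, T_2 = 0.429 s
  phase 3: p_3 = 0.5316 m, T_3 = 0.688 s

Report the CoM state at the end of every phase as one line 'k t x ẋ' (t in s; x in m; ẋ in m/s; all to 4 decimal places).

1 0.5200 0.1313 0.2671
2 0.9490 0.1695 -0.0623
3 1.6370 -1.1674 -5.2471

phase 1: p=0.0697, T=0.520, ωT=1.643564, cosh=2.683433, sinh=2.490143; start (x,ẋ)=(0.024600, 0.231800) → end (x,ẋ)=(0.131300, 0.267056)
phase 2: p=0.2387, T=0.429, ωT=1.355940, cosh=2.069056, sinh=1.811352; start (x,ẋ)=(0.131300, 0.267056) → end (x,ẋ)=(0.169529, -0.062328)
phase 3: p=0.5316, T=0.688, ωT=2.174562, cosh=4.455993, sinh=4.342335; start (x,ẋ)=(0.169529, -0.062328) → end (x,ẋ)=(-1.167416, -5.247095)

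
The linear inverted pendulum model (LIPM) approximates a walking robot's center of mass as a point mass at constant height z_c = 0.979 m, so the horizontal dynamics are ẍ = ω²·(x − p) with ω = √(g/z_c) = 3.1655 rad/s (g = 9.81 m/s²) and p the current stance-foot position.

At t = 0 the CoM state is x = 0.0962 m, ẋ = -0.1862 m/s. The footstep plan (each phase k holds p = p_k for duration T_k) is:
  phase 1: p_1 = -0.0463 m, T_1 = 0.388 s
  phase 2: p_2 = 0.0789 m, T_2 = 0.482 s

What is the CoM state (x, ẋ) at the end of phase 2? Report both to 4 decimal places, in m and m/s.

x = 0.4409, ẋ = 1.1915

phase 1: p=-0.0463, T=0.388, ωT=1.228214, cosh=1.853970, sinh=1.561155; start (x,ẋ)=(0.096200, -0.186200) → end (x,ẋ)=(0.126061, 0.359002)
phase 2: p=0.0789, T=0.482, ωT=1.525771, cosh=2.408071, sinh=2.190617; start (x,ẋ)=(0.126061, 0.359002) → end (x,ẋ)=(0.440907, 1.191536)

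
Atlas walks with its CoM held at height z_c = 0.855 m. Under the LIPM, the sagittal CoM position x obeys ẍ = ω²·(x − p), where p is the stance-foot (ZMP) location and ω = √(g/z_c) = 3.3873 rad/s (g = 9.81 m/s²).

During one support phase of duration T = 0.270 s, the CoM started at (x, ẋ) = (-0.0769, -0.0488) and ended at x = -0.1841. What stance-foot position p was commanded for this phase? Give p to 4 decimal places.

ωT = 3.3873·0.270 = 0.914571; cosh(ωT) = 1.448196, sinh(ωT) = 1.047508
x(T) = p + (x₀−p)·cosh(ωT) + (ẋ₀/ω)·sinh(ωT) ⇒ p·(1 − cosh) = x(T) − x₀·cosh − (ẋ₀/ω)·sinh
numerator   = -0.1841 − (-0.0769)·1.448196 − (-0.0488/3.3873)·1.047508 = -0.057643
denominator = 1 − 1.448196 = -0.448196
p = -0.057643 / -0.448196 = 0.1286

p = 0.1286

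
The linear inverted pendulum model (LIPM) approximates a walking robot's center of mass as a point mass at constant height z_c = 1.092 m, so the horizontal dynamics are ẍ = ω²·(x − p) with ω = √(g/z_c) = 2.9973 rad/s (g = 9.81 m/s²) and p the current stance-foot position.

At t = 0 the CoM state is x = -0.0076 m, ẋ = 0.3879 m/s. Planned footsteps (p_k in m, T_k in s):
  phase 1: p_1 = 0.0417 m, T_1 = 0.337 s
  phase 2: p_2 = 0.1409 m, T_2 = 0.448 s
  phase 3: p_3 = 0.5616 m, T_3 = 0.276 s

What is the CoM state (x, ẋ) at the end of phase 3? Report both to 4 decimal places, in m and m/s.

x = 0.5081, ẋ = 0.4473

phase 1: p=0.0417, T=0.337, ωT=1.010090, cosh=1.555017, sinh=1.190831; start (x,ẋ)=(-0.007600, 0.387900) → end (x,ẋ)=(0.119151, 0.427226)
phase 2: p=0.1409, T=0.448, ωT=1.342790, cosh=2.045416, sinh=1.784300; start (x,ẋ)=(0.119151, 0.427226) → end (x,ẋ)=(0.350742, 0.757538)
phase 3: p=0.5616, T=0.276, ωT=0.827255, cosh=1.362140, sinh=0.924892; start (x,ẋ)=(0.350742, 0.757538) → end (x,ẋ)=(0.508140, 0.447338)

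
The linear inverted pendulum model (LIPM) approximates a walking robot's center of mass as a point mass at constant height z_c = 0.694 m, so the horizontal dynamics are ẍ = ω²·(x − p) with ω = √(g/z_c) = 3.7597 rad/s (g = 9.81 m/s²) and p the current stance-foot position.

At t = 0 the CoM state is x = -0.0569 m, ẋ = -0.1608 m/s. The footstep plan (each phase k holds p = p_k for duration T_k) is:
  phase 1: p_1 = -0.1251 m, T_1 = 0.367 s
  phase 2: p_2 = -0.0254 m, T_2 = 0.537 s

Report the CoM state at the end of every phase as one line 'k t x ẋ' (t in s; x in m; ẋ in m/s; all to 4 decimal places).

phase 1: p=-0.1251, T=0.367, ωT=1.379810, cosh=2.112886, sinh=1.861260; start (x,ẋ)=(-0.056900, -0.160800) → end (x,ẋ)=(-0.060606, 0.137496)
phase 2: p=-0.0254, T=0.537, ωT=2.018959, cosh=3.831637, sinh=3.698844; start (x,ẋ)=(-0.060606, 0.137496) → end (x,ẋ)=(-0.025026, 0.037242)

1 0.3670 -0.0606 0.1375
2 0.9040 -0.0250 0.0372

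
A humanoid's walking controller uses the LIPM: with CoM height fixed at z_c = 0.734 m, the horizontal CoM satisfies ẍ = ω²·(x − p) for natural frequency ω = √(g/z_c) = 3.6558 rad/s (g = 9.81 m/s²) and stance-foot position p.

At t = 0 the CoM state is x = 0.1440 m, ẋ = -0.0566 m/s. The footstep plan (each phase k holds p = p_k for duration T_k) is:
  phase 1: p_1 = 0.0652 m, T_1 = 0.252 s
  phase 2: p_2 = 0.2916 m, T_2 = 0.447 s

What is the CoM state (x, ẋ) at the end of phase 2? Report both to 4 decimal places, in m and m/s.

phase 1: p=0.0652, T=0.252, ωT=0.921262, cosh=1.455237, sinh=1.057221; start (x,ẋ)=(0.144000, -0.056600) → end (x,ẋ)=(0.163505, 0.222195)
phase 2: p=0.2916, T=0.447, ωT=1.634143, cosh=2.660091, sinh=2.464971; start (x,ẋ)=(0.163505, 0.222195) → end (x,ẋ)=(0.100672, -0.563267)

x = 0.1007, ẋ = -0.5633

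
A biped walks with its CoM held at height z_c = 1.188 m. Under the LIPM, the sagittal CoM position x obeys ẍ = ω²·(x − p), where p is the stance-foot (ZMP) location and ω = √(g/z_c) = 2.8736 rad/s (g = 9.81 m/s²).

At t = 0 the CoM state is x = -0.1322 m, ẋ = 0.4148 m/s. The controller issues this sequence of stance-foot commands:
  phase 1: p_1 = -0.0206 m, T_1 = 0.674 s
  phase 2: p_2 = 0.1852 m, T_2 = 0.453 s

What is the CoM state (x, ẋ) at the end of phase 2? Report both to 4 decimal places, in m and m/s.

phase 1: p=-0.0206, T=0.674, ωT=1.936806, cosh=3.540363, sinh=3.396200; start (x,ẋ)=(-0.132200, 0.414800) → end (x,ẋ)=(0.074532, 0.379403)
phase 2: p=0.1852, T=0.453, ωT=1.301741, cosh=1.973874, sinh=1.701816; start (x,ẋ)=(0.074532, 0.379403) → end (x,ẋ)=(0.191447, 0.207689)

x = 0.1914, ẋ = 0.2077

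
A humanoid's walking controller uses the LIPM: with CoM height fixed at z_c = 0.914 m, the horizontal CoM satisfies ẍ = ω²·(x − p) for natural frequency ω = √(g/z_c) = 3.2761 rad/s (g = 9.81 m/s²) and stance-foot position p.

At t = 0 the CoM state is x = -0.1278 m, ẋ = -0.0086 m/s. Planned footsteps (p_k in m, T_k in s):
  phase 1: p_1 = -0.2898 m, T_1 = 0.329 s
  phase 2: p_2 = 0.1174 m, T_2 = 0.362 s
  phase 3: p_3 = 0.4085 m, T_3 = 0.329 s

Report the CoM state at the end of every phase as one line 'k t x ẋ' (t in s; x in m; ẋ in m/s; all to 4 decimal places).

phase 1: p=-0.2898, T=0.329, ωT=1.077837, cosh=1.639324, sinh=1.298993; start (x,ẋ)=(-0.127800, -0.008600) → end (x,ẋ)=(-0.027639, 0.675314)
phase 2: p=0.1174, T=0.362, ωT=1.185948, cosh=1.789623, sinh=1.484167; start (x,ẋ)=(-0.027639, 0.675314) → end (x,ẋ)=(0.163770, 0.503335)
phase 3: p=0.4085, T=0.329, ωT=1.077837, cosh=1.639324, sinh=1.298993; start (x,ẋ)=(0.163770, 0.503335) → end (x,ẋ)=(0.206884, -0.216349)

1 0.3290 -0.0276 0.6753
2 0.6910 0.1638 0.5033
3 1.0200 0.2069 -0.2163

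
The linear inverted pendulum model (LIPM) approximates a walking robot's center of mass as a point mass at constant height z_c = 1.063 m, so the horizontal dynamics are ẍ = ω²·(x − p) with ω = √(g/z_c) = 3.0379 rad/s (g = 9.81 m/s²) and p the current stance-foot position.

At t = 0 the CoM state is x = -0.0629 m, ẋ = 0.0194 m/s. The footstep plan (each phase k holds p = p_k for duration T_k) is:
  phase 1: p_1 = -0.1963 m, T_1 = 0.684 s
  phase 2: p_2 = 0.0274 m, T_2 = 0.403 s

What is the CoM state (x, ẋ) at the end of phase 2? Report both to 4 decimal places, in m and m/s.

phase 1: p=-0.1963, T=0.684, ωT=2.077924, cosh=4.056528, sinh=3.931338; start (x,ẋ)=(-0.062900, 0.019400) → end (x,ẋ)=(0.369946, 1.671894)
phase 2: p=0.0274, T=0.403, ωT=1.224274, cosh=1.847833, sinh=1.553862; start (x,ẋ)=(0.369946, 1.671894) → end (x,ẋ)=(1.515529, 4.706363)

x = 1.5155, ẋ = 4.7064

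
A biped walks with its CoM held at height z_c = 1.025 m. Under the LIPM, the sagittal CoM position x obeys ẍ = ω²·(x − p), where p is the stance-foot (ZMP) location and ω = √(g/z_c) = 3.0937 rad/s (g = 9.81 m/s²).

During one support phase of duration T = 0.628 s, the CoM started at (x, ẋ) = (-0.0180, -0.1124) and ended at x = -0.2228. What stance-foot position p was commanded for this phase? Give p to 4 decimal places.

p = 0.0135

ωT = 3.0937·0.628 = 1.942844; cosh(ωT) = 3.560931, sinh(ωT) = 3.417636
x(T) = p + (x₀−p)·cosh(ωT) + (ẋ₀/ω)·sinh(ωT) ⇒ p·(1 − cosh) = x(T) − x₀·cosh − (ẋ₀/ω)·sinh
numerator   = -0.2228 − (-0.0180)·3.560931 − (-0.1124/3.0937)·3.417636 = -0.034534
denominator = 1 − 3.560931 = -2.560931
p = -0.034534 / -2.560931 = 0.0135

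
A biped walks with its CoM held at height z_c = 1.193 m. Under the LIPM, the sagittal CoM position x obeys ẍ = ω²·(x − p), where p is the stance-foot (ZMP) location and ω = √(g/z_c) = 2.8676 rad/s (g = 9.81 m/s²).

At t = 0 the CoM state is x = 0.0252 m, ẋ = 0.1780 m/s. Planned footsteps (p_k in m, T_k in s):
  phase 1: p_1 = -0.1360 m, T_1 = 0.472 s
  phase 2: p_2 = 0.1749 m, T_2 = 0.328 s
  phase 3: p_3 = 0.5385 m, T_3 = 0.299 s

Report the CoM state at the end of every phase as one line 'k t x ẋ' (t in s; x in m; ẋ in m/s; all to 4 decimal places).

phase 1: p=-0.1360, T=0.472, ωT=1.353507, cosh=2.064655, sinh=1.806323; start (x,ẋ)=(0.025200, 0.178000) → end (x,ẋ)=(0.308946, 1.202494)
phase 2: p=0.1749, T=0.328, ωT=0.940573, cosh=1.475926, sinh=1.085522; start (x,ẋ)=(0.308946, 1.202494) → end (x,ẋ)=(0.827943, 2.192057)
phase 3: p=0.5385, T=0.299, ωT=0.857412, cosh=1.390656, sinh=0.966398; start (x,ẋ)=(0.827943, 2.192057) → end (x,ẋ)=(1.679751, 3.850513)

1 0.4720 0.3089 1.2025
2 0.8000 0.8279 2.1921
3 1.0990 1.6798 3.8505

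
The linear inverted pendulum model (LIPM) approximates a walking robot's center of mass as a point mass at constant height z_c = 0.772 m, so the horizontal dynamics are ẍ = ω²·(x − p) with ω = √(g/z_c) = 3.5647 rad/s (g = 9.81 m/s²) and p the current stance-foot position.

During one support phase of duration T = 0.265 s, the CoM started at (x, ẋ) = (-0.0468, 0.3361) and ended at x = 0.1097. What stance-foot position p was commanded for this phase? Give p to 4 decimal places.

ωT = 3.5647·0.265 = 0.944646; cosh(ωT) = 1.480359, sinh(ωT) = 1.091542
x(T) = p + (x₀−p)·cosh(ωT) + (ẋ₀/ω)·sinh(ωT) ⇒ p·(1 − cosh) = x(T) − x₀·cosh − (ẋ₀/ω)·sinh
numerator   = 0.1097 − (-0.0468)·1.480359 − (0.3361/3.5647)·1.091542 = 0.076064
denominator = 1 − 1.480359 = -0.480359
p = 0.076064 / -0.480359 = -0.1583

p = -0.1583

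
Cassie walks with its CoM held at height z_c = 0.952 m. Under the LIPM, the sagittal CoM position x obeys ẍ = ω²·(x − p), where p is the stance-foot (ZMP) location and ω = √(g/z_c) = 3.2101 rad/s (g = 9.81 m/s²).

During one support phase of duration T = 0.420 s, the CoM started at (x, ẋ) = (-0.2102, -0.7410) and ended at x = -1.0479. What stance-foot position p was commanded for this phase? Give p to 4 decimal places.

ωT = 3.2101·0.420 = 1.348242; cosh(ωT) = 2.055173, sinh(ωT) = 1.795477
x(T) = p + (x₀−p)·cosh(ωT) + (ẋ₀/ω)·sinh(ωT) ⇒ p·(1 − cosh) = x(T) − x₀·cosh − (ẋ₀/ω)·sinh
numerator   = -1.0479 − (-0.2102)·2.055173 − (-0.7410/3.2101)·1.795477 = -0.201446
denominator = 1 − 2.055173 = -1.055173
p = -0.201446 / -1.055173 = 0.1909

p = 0.1909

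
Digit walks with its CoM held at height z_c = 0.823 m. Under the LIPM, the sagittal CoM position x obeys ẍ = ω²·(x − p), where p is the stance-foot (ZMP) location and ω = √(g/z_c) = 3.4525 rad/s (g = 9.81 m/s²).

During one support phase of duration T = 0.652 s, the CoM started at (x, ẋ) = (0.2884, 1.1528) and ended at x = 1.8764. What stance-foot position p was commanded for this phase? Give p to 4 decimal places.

ωT = 3.4525·0.652 = 2.251030; cosh(ωT) = 4.801402, sinh(ωT) = 4.696111
x(T) = p + (x₀−p)·cosh(ωT) + (ẋ₀/ω)·sinh(ωT) ⇒ p·(1 − cosh) = x(T) − x₀·cosh − (ẋ₀/ω)·sinh
numerator   = 1.8764 − (0.2884)·4.801402 − (1.1528/3.4525)·4.696111 = -1.076370
denominator = 1 − 4.801402 = -3.801402
p = -1.076370 / -3.801402 = 0.2832

p = 0.2832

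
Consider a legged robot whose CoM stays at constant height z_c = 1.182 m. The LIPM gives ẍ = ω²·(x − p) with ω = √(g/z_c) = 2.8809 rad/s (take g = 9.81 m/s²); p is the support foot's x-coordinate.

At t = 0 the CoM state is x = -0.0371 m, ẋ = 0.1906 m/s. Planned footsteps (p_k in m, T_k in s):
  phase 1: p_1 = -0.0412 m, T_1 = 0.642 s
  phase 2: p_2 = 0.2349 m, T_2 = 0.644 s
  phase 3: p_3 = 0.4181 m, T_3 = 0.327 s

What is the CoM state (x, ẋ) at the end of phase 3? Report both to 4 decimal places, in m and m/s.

x = 1.5372, ẋ = 3.4799

phase 1: p=-0.0412, T=0.642, ωT=1.849538, cosh=3.257095, sinh=3.099785; start (x,ẋ)=(-0.037100, 0.190600) → end (x,ẋ)=(0.177236, 0.657416)
phase 2: p=0.2349, T=0.644, ωT=1.855300, cosh=3.275010, sinh=3.118604; start (x,ẋ)=(0.177236, 0.657416) → end (x,ẋ)=(0.757708, 1.634964)
phase 3: p=0.4181, T=0.327, ωT=0.942054, cosh=1.477536, sinh=1.087710; start (x,ẋ)=(0.757708, 1.634964) → end (x,ẋ)=(1.537178, 3.479908)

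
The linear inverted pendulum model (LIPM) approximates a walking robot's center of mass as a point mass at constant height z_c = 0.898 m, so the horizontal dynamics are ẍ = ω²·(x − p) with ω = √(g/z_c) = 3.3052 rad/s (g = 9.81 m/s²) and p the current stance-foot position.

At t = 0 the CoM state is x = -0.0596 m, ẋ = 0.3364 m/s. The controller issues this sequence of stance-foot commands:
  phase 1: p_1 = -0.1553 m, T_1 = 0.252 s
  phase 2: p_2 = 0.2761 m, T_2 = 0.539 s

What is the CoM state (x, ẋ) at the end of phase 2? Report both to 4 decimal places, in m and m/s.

x = 0.3073, ẋ = 0.3446

phase 1: p=-0.1553, T=0.252, ωT=0.832910, cosh=1.367392, sinh=0.932610; start (x,ẋ)=(-0.059600, 0.336400) → end (x,ẋ)=(0.070480, 0.754983)
phase 2: p=0.2761, T=0.539, ωT=1.781503, cosh=3.053580, sinh=2.885195; start (x,ẋ)=(0.070480, 0.754983) → end (x,ẋ)=(0.307266, 0.344574)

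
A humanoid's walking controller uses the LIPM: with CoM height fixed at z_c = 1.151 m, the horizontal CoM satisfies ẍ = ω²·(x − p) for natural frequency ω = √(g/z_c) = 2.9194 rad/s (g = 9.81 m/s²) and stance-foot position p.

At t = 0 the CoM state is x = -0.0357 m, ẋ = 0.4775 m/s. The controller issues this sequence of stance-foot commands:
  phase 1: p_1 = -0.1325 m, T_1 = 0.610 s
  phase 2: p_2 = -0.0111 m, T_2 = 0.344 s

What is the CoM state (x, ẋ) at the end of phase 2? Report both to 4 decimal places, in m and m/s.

phase 1: p=-0.1325, T=0.610, ωT=1.780834, cosh=3.051651, sinh=2.883153; start (x,ẋ)=(-0.035700, 0.477500) → end (x,ẋ)=(0.634471, 2.271936)
phase 2: p=-0.0111, T=0.344, ωT=1.004274, cosh=1.548117, sinh=1.181806; start (x,ẋ)=(0.634471, 2.271936) → end (x,ẋ)=(1.908026, 5.744551)

x = 1.9080, ẋ = 5.7446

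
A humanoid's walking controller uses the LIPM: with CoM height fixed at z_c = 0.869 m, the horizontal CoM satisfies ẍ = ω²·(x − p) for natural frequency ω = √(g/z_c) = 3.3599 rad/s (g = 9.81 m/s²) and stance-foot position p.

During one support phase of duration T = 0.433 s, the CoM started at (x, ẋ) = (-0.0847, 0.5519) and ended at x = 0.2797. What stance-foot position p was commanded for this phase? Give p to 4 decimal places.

ωT = 3.3599·0.433 = 1.454837; cosh(ωT) = 2.258611, sinh(ωT) = 2.025173
x(T) = p + (x₀−p)·cosh(ωT) + (ẋ₀/ω)·sinh(ωT) ⇒ p·(1 − cosh) = x(T) − x₀·cosh − (ẋ₀/ω)·sinh
numerator   = 0.2797 − (-0.0847)·2.258611 − (0.5519/3.3599)·2.025173 = 0.138348
denominator = 1 − 2.258611 = -1.258611
p = 0.138348 / -1.258611 = -0.1099

p = -0.1099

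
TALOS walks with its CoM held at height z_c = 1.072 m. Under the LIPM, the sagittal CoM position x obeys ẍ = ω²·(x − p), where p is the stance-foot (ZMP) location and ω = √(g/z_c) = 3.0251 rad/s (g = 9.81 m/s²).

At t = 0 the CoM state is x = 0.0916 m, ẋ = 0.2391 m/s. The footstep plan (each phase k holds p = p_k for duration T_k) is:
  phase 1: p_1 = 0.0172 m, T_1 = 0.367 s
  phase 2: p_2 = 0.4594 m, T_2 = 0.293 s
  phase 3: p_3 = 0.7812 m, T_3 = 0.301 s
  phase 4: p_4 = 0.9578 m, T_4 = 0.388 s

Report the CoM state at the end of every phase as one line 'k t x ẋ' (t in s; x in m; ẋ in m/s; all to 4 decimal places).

1 0.3670 0.2493 0.7067
2 0.6600 0.3964 0.3628
3 0.9610 0.3506 -0.6885
4 1.3490 -0.4509 -3.9063

phase 1: p=0.0172, T=0.367, ωT=1.110212, cosh=1.682245, sinh=1.352756; start (x,ẋ)=(0.091600, 0.239100) → end (x,ẋ)=(0.249279, 0.706686)
phase 2: p=0.4594, T=0.293, ωT=0.886354, cosh=1.419212, sinh=1.007056; start (x,ẋ)=(0.249279, 0.706686) → end (x,ẋ)=(0.396450, 0.362815)
phase 3: p=0.7812, T=0.301, ωT=0.910555, cosh=1.444001, sinh=1.041701; start (x,ẋ)=(0.396450, 0.362815) → end (x,ẋ)=(0.350557, -0.688538)
phase 4: p=0.9578, T=0.388, ωT=1.173739, cosh=1.771635, sinh=1.462426; start (x,ẋ)=(0.350557, -0.688538) → end (x,ẋ)=(-0.450874, -3.906274)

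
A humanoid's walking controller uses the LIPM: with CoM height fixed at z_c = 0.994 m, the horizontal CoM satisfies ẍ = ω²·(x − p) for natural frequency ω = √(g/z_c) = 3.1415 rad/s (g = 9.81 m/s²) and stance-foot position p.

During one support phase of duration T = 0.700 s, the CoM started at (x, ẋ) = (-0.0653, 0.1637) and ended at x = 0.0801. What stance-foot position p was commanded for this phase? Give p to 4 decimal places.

ωT = 3.1415·0.700 = 2.199050; cosh(ωT) = 4.563676, sinh(ωT) = 4.452768
x(T) = p + (x₀−p)·cosh(ωT) + (ẋ₀/ω)·sinh(ωT) ⇒ p·(1 − cosh) = x(T) − x₀·cosh − (ẋ₀/ω)·sinh
numerator   = 0.0801 − (-0.0653)·4.563676 − (0.1637/3.1415)·4.452768 = 0.146079
denominator = 1 − 4.563676 = -3.563676
p = 0.146079 / -3.563676 = -0.0410

p = -0.0410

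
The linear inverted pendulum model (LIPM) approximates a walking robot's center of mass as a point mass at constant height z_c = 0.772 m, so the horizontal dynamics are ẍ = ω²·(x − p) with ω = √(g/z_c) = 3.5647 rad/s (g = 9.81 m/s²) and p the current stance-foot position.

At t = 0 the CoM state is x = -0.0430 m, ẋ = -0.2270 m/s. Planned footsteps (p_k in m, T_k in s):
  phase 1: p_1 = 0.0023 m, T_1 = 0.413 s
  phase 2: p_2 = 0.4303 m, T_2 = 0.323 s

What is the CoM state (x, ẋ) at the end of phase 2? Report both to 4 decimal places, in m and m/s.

x = -1.0647, ẋ = -4.8515

phase 1: p=0.0023, T=0.413, ωT=1.472221, cosh=2.294161, sinh=2.064745; start (x,ẋ)=(-0.043000, -0.227000) → end (x,ẋ)=(-0.233108, -0.854191)
phase 2: p=0.4303, T=0.323, ωT=1.151398, cosh=1.739403, sinh=1.423209; start (x,ẋ)=(-0.233108, -0.854191) → end (x,ẋ)=(-1.064671, -4.851461)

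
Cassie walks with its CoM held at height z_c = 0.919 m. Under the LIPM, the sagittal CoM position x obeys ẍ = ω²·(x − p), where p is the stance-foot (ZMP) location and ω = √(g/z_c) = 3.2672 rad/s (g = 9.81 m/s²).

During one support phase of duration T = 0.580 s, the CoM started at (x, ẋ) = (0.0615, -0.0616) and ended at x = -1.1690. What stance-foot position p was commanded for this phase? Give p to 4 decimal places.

ωT = 3.2672·0.580 = 1.894976; cosh(ωT) = 3.401355, sinh(ωT) = 3.251033
x(T) = p + (x₀−p)·cosh(ωT) + (ẋ₀/ω)·sinh(ωT) ⇒ p·(1 − cosh) = x(T) − x₀·cosh − (ẋ₀/ω)·sinh
numerator   = -1.1690 − (0.0615)·3.401355 − (-0.0616/3.2672)·3.251033 = -1.316888
denominator = 1 − 3.401355 = -2.401355
p = -1.316888 / -2.401355 = 0.5484

p = 0.5484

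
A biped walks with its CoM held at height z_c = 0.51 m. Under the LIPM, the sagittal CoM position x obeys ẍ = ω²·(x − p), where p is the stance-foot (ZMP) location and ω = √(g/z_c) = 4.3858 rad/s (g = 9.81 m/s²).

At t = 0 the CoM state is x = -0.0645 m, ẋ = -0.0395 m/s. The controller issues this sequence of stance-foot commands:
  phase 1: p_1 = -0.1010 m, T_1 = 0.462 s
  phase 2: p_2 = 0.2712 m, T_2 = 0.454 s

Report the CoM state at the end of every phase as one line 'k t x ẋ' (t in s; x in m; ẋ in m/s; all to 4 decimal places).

1 0.4620 0.0063 0.4442
2 0.9160 -0.3531 -2.5186

phase 1: p=-0.1010, T=0.462, ωT=2.026240, cosh=3.858669, sinh=3.726839; start (x,ẋ)=(-0.064500, -0.039500) → end (x,ẋ)=(0.006276, 0.444181)
phase 2: p=0.2712, T=0.454, ωT=1.991153, cosh=3.730256, sinh=3.593719; start (x,ẋ)=(0.006276, 0.444181) → end (x,ẋ)=(-0.353072, -2.518641)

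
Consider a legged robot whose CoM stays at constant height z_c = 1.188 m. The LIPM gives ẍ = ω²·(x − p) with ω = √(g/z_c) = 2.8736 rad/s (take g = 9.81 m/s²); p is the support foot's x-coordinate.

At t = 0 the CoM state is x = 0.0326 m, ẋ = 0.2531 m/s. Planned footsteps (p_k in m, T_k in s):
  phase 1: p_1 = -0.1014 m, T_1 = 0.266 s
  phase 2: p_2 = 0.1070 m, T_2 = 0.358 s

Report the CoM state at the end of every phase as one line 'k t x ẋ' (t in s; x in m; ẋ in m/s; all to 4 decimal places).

1 0.2660 0.1478 0.6546
2 0.6240 0.4492 1.1755

phase 1: p=-0.1014, T=0.266, ωT=0.764378, cosh=1.306640, sinh=0.841017; start (x,ẋ)=(0.032600, 0.253100) → end (x,ẋ)=(0.147765, 0.654555)
phase 2: p=0.1070, T=0.358, ωT=1.028749, cosh=1.577509, sinh=1.220055; start (x,ẋ)=(0.147765, 0.654555) → end (x,ẋ)=(0.449213, 1.175484)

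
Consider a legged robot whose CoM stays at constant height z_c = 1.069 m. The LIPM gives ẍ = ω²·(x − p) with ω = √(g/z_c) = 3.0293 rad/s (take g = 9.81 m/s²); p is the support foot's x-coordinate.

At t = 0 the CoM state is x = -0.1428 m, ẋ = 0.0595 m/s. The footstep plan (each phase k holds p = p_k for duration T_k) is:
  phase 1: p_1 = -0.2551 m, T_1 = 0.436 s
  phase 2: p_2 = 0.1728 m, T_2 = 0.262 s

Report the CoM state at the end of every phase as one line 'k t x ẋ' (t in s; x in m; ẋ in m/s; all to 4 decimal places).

phase 1: p=-0.2551, T=0.436, ωT=1.320775, cosh=2.006626, sinh=1.739697; start (x,ẋ)=(-0.142800, 0.059500) → end (x,ẋ)=(0.004414, 0.711223)
phase 2: p=0.1728, T=0.262, ωT=0.793677, cosh=1.331846, sinh=0.879667; start (x,ẋ)=(0.004414, 0.711223) → end (x,ẋ)=(0.155065, 0.498529)

1 0.4360 0.0044 0.7112
2 0.6980 0.1551 0.4985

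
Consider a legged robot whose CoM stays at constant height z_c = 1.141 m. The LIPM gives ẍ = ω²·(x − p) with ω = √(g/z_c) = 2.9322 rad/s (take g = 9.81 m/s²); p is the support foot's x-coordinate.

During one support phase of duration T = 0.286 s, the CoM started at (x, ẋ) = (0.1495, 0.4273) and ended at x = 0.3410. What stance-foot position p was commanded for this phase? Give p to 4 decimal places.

ωT = 2.9322·0.286 = 0.838609; cosh(ωT) = 1.372729, sinh(ωT) = 0.940418
x(T) = p + (x₀−p)·cosh(ωT) + (ẋ₀/ω)·sinh(ωT) ⇒ p·(1 − cosh) = x(T) − x₀·cosh − (ẋ₀/ω)·sinh
numerator   = 0.3410 − (0.1495)·1.372729 − (0.4273/2.9322)·0.940418 = -0.001267
denominator = 1 − 1.372729 = -0.372729
p = -0.001267 / -0.372729 = 0.0034

p = 0.0034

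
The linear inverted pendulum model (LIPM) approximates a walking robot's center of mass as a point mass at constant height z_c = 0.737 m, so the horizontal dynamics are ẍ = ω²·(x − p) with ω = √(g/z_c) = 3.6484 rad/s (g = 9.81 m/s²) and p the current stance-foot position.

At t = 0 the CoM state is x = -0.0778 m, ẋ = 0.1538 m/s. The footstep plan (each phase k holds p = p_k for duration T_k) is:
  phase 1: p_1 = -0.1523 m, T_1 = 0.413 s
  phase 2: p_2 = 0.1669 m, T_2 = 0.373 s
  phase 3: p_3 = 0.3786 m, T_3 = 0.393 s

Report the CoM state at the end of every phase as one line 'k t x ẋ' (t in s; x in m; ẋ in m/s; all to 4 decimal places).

phase 1: p=-0.1523, T=0.413, ωT=1.506789, cosh=2.366920, sinh=2.145300; start (x,ẋ)=(-0.077800, 0.153800) → end (x,ẋ)=(0.114472, 0.947137)
phase 2: p=0.1669, T=0.373, ωT=1.360853, cosh=2.077980, sinh=1.821539; start (x,ẋ)=(0.114472, 0.947137) → end (x,ẋ)=(0.530833, 1.619709)
phase 3: p=0.3786, T=0.393, ωT=1.433821, cosh=2.216547, sinh=1.978151; start (x,ẋ)=(0.530833, 1.619709) → end (x,ẋ)=(1.594232, 4.688837)

1 0.4130 0.1145 0.9471
2 0.7860 0.5308 1.6197
3 1.1790 1.5942 4.6888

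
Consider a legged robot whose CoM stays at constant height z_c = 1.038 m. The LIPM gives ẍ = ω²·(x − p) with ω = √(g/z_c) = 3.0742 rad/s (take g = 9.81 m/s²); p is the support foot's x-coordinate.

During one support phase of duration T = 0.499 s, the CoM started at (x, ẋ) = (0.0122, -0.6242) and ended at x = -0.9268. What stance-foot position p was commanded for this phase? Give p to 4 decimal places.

ωT = 3.0742·0.499 = 1.534026; cosh(ωT) = 2.426236, sinh(ωT) = 2.210570
x(T) = p + (x₀−p)·cosh(ωT) + (ẋ₀/ω)·sinh(ωT) ⇒ p·(1 − cosh) = x(T) − x₀·cosh − (ẋ₀/ω)·sinh
numerator   = -0.9268 − (0.0122)·2.426236 − (-0.6242/3.0742)·2.210570 = -0.507556
denominator = 1 − 2.426236 = -1.426236
p = -0.507556 / -1.426236 = 0.3559

p = 0.3559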